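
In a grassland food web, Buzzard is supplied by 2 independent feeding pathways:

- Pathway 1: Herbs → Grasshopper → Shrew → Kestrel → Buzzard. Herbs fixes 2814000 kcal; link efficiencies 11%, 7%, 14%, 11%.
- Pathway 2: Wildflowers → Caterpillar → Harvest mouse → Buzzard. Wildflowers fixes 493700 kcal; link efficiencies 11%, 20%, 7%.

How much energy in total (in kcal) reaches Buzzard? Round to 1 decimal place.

Pathway 1: 2814000 × 0.11 × 0.07 × 0.14 × 0.11 = 333.68412 kcal
Pathway 2: 493700 × 0.11 × 0.2 × 0.07 = 760.298 kcal
Total at Buzzard: 333.68412 + 760.298 = 1093.98212 kcal

1094.0 kcal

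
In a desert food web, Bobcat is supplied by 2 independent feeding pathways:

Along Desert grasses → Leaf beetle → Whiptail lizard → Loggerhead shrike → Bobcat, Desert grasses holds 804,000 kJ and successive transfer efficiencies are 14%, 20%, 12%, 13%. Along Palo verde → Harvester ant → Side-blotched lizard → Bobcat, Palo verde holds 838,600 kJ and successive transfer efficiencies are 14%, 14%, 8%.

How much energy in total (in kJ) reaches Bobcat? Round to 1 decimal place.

1666.1 kJ

Via Desert grasses: 804000 × 0.14 × 0.2 × 0.12 × 0.13 = 351.1872 kJ
Via Palo verde: 838600 × 0.14 × 0.14 × 0.08 = 1314.9248 kJ
Total at Bobcat: 351.1872 + 1314.9248 = 1666.112 kJ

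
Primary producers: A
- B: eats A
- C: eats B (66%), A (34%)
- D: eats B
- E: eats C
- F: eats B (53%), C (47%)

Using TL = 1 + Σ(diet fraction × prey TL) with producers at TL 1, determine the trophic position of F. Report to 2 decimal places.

B: 1 + 1 = 2
C: 1 + (0.66×2 + 0.34×1) = 2.66
D: 1 + 2 = 3
E: 1 + 2.66 = 3.66
F: 1 + (0.53×2 + 0.47×2.66) = 3.3102

3.31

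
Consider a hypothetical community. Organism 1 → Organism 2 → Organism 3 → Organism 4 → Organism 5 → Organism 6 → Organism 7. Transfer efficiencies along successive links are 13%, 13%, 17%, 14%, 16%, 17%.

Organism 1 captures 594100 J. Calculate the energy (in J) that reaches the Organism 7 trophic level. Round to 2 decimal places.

6.50 J

Organism 2: 594100 × 0.13 = 77233 J
Organism 3: 77233 × 0.13 = 10040.29 J
Organism 4: 10040.29 × 0.17 = 1706.8493 J
Organism 5: 1706.8493 × 0.14 = 238.958902 J
Organism 6: 238.958902 × 0.16 = 38.23342432 J
Organism 7: 38.23342432 × 0.17 = 6.4996821344 J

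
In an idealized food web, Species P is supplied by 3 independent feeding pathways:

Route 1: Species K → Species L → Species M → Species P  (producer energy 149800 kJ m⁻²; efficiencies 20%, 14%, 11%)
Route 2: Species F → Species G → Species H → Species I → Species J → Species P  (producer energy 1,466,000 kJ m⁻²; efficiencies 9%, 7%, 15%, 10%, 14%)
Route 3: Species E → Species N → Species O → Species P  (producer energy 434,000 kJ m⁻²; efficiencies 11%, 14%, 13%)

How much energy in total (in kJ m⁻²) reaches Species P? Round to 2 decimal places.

1349.65 kJ m⁻²

Route 1: 149800 × 0.2 × 0.14 × 0.11 = 461.384 kJ m⁻²
Route 2: 1466000 × 0.09 × 0.07 × 0.15 × 0.1 × 0.14 = 19.39518 kJ m⁻²
Route 3: 434000 × 0.11 × 0.14 × 0.13 = 868.868 kJ m⁻²
Total at Species P: 461.384 + 19.39518 + 868.868 = 1349.64718 kJ m⁻²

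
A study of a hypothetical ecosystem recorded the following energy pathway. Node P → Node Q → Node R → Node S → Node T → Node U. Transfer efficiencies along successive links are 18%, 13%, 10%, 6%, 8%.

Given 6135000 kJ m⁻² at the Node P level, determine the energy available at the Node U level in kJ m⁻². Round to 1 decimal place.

Node Q: 6135000 × 0.18 = 1104300 kJ m⁻²
Node R: 1104300 × 0.13 = 143559 kJ m⁻²
Node S: 143559 × 0.1 = 14355.9 kJ m⁻²
Node T: 14355.9 × 0.06 = 861.354 kJ m⁻²
Node U: 861.354 × 0.08 = 68.90832 kJ m⁻²

68.9 kJ m⁻²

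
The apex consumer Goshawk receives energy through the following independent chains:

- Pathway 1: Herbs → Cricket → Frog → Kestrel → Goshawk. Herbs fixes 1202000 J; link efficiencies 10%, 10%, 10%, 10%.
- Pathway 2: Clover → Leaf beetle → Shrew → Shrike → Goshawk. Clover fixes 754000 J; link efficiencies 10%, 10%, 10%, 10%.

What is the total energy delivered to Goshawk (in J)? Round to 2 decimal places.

Pathway 1: 1202000 × 0.1 × 0.1 × 0.1 × 0.1 = 120.2 J
Pathway 2: 754000 × 0.1 × 0.1 × 0.1 × 0.1 = 75.4 J
Total at Goshawk: 120.2 + 75.4 = 195.6 J

195.60 J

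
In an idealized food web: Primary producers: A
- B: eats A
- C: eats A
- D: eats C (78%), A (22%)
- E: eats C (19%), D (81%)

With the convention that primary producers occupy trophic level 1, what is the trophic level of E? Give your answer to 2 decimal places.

B: 1 + 1 = 2
C: 1 + 1 = 2
D: 1 + (0.78×2 + 0.22×1) = 2.78
E: 1 + (0.19×2 + 0.81×2.78) = 3.6318

3.63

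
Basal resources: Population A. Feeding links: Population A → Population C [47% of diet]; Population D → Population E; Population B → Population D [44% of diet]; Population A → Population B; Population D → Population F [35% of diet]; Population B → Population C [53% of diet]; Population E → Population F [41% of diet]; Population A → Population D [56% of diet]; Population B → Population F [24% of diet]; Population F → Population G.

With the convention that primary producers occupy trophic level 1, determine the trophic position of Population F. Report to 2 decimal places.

3.74

Population B: 1 + 1 = 2
Population C: 1 + (0.47×1 + 0.53×2) = 2.53
Population D: 1 + (0.56×1 + 0.44×2) = 2.44
Population E: 1 + 2.44 = 3.44
Population F: 1 + (0.41×3.44 + 0.24×2 + 0.35×2.44) = 3.7444
Population G: 1 + 3.7444 = 4.7444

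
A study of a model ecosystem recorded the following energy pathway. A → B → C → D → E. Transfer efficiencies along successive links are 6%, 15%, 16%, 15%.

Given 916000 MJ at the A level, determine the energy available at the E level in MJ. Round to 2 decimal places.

197.86 MJ

B: 916000 × 0.06 = 54960 MJ
C: 54960 × 0.15 = 8244 MJ
D: 8244 × 0.16 = 1319.04 MJ
E: 1319.04 × 0.15 = 197.856 MJ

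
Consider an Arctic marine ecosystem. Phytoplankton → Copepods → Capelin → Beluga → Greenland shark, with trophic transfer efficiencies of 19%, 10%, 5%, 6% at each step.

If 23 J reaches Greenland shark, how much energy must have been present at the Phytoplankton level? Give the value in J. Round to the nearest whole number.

Cumulative transfer efficiency: 0.19 × 0.1 × 0.05 × 0.06 = 0.000057
Phytoplankton energy = 23 / 0.000057 = 403509 J

403509 J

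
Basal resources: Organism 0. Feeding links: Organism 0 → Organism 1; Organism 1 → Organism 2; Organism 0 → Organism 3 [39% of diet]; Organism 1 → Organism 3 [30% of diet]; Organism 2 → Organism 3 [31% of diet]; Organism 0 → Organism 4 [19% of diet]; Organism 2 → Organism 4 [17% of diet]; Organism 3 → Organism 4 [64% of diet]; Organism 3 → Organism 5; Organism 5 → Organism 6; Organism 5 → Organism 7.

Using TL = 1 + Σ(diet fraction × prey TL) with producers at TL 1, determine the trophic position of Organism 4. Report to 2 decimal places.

3.57

Organism 1: 1 + 1 = 2
Organism 2: 1 + 2 = 3
Organism 3: 1 + (0.39×1 + 0.3×2 + 0.31×3) = 2.92
Organism 4: 1 + (0.19×1 + 0.17×3 + 0.64×2.92) = 3.5688
Organism 5: 1 + 2.92 = 3.92
Organism 6: 1 + 3.92 = 4.92
Organism 7: 1 + 3.92 = 4.92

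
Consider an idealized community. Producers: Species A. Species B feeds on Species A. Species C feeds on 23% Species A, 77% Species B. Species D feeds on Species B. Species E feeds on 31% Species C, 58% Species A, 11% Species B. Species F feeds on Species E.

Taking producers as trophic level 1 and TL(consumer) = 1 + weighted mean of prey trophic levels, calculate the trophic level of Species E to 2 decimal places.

Species B: 1 + 1 = 2
Species C: 1 + (0.23×1 + 0.77×2) = 2.77
Species D: 1 + 2 = 3
Species E: 1 + (0.31×2.77 + 0.58×1 + 0.11×2) = 2.6587
Species F: 1 + 2.6587 = 3.6587

2.66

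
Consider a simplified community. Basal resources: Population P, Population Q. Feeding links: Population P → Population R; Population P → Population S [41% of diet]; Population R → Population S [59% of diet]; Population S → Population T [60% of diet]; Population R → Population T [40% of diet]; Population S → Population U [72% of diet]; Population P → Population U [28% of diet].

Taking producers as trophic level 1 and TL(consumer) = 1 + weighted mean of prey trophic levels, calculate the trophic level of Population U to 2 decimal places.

Population R: 1 + 1 = 2
Population S: 1 + (0.41×1 + 0.59×2) = 2.59
Population T: 1 + (0.6×2.59 + 0.4×2) = 3.354
Population U: 1 + (0.72×2.59 + 0.28×1) = 3.1448

3.14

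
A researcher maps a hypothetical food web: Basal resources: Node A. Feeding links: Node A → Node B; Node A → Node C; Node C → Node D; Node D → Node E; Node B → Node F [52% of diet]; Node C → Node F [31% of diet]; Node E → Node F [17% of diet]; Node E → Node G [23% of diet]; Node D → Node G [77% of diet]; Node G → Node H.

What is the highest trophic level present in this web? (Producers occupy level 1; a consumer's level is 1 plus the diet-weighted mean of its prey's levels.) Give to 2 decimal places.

5.23

Node B: 1 + 1 = 2
Node C: 1 + 1 = 2
Node D: 1 + 2 = 3
Node E: 1 + 3 = 4
Node F: 1 + (0.52×2 + 0.31×2 + 0.17×4) = 3.34
Node G: 1 + (0.23×4 + 0.77×3) = 4.23
Node H: 1 + 4.23 = 5.23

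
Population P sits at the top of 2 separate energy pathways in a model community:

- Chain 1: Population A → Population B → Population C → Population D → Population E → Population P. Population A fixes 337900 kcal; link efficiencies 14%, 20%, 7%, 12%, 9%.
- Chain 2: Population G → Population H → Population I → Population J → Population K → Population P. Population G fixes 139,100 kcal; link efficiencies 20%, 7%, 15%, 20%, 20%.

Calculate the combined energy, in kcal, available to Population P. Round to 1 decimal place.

Chain 1: 337900 × 0.14 × 0.2 × 0.07 × 0.12 × 0.09 = 7.1526672 kcal
Chain 2: 139100 × 0.2 × 0.07 × 0.15 × 0.2 × 0.2 = 11.6844 kcal
Total at Population P: 7.1526672 + 11.6844 = 18.8370672 kcal

18.8 kcal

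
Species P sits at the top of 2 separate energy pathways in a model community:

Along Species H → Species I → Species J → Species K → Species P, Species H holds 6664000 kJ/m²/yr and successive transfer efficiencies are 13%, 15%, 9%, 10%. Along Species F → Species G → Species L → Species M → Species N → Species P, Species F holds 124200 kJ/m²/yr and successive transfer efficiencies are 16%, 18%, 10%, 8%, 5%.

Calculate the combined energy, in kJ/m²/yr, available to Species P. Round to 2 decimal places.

Via Species H: 6664000 × 0.13 × 0.15 × 0.09 × 0.1 = 1169.532 kJ/m²/yr
Via Species F: 124200 × 0.16 × 0.18 × 0.1 × 0.08 × 0.05 = 1.430784 kJ/m²/yr
Total at Species P: 1169.532 + 1.430784 = 1170.962784 kJ/m²/yr

1170.96 kJ/m²/yr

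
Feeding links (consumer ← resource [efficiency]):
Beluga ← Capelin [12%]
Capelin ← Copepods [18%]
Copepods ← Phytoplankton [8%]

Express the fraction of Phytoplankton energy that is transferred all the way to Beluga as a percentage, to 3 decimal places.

0.173%

Product of link efficiencies: 0.08 × 0.18 × 0.12 = 0.001728
As a percentage: 0.001728 × 100 = 0.173%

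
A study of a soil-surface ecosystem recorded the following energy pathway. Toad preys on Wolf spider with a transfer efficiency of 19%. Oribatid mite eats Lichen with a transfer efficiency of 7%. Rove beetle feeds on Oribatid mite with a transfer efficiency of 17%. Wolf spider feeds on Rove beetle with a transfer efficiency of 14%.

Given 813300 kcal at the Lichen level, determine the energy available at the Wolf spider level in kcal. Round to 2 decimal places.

1354.96 kcal

Oribatid mite: 813300 × 0.07 = 56931 kcal
Rove beetle: 56931 × 0.17 = 9678.27 kcal
Wolf spider: 9678.27 × 0.14 = 1354.9578 kcal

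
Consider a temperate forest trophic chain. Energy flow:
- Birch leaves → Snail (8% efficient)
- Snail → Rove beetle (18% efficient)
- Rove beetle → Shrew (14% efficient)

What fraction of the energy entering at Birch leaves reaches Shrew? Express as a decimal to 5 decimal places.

Product of link efficiencies: 0.08 × 0.18 × 0.14 = 0.002016

0.00202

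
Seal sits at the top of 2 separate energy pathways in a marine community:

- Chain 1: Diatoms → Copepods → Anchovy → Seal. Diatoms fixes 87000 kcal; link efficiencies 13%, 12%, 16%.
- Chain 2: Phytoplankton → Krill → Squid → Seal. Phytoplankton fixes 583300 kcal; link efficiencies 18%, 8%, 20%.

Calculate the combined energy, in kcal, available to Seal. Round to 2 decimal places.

Chain 1: 87000 × 0.13 × 0.12 × 0.16 = 217.152 kcal
Chain 2: 583300 × 0.18 × 0.08 × 0.2 = 1679.904 kcal
Total at Seal: 217.152 + 1679.904 = 1897.056 kcal

1897.06 kcal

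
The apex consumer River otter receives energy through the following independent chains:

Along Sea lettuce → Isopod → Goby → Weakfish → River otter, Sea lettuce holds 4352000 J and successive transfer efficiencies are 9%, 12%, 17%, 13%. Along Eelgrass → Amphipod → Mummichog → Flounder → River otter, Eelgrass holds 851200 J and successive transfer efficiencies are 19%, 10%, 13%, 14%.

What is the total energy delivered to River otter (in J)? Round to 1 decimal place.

Via Sea lettuce: 4352000 × 0.09 × 0.12 × 0.17 × 0.13 = 1038.73536 J
Via Eelgrass: 851200 × 0.19 × 0.1 × 0.13 × 0.14 = 294.34496 J
Total at River otter: 1038.73536 + 294.34496 = 1333.08032 J

1333.1 J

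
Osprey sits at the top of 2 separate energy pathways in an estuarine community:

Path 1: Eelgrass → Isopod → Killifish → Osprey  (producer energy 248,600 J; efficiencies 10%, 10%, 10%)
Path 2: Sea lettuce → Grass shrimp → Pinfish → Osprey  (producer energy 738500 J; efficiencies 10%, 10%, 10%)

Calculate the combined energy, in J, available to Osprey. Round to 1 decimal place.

Path 1: 248600 × 0.1 × 0.1 × 0.1 = 248.6 J
Path 2: 738500 × 0.1 × 0.1 × 0.1 = 738.5 J
Total at Osprey: 248.6 + 738.5 = 987.1 J

987.1 J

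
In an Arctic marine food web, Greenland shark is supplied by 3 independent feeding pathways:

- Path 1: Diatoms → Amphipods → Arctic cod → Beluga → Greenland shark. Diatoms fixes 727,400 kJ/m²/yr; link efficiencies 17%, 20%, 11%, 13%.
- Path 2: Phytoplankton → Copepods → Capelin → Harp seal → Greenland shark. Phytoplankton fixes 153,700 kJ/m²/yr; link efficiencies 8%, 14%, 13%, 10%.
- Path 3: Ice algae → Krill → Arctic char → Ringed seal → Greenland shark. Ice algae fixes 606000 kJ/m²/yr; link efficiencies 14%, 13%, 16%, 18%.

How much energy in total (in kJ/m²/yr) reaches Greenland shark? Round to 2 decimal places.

Path 1: 727400 × 0.17 × 0.2 × 0.11 × 0.13 = 353.66188 kJ/m²/yr
Path 2: 153700 × 0.08 × 0.14 × 0.13 × 0.1 = 22.37872 kJ/m²/yr
Path 3: 606000 × 0.14 × 0.13 × 0.16 × 0.18 = 317.64096 kJ/m²/yr
Total at Greenland shark: 353.66188 + 22.37872 + 317.64096 = 693.68156 kJ/m²/yr

693.68 kJ/m²/yr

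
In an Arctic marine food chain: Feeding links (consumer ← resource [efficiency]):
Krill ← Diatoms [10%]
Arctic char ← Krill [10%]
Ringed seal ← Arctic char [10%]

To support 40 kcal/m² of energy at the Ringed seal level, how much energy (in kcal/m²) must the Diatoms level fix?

40000 kcal/m²

Cumulative transfer efficiency: 0.1 × 0.1 × 0.1 = 0.001
Diatoms energy = 40 / 0.001 = 40000 kcal/m²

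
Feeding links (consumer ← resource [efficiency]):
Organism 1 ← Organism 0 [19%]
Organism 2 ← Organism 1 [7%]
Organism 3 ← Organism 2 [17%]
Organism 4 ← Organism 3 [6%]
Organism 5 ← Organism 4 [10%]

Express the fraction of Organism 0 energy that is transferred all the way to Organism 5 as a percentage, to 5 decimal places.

0.00136%

Product of link efficiencies: 0.19 × 0.07 × 0.17 × 0.06 × 0.1 = 0.000013566
As a percentage: 0.000013566 × 100 = 0.00136%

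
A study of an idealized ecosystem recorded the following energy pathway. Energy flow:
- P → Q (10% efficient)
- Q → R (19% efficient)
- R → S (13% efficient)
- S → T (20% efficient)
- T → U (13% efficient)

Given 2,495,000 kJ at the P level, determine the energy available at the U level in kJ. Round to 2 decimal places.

160.23 kJ

Q: 2495000 × 0.1 = 249500 kJ
R: 249500 × 0.19 = 47405 kJ
S: 47405 × 0.13 = 6162.65 kJ
T: 6162.65 × 0.2 = 1232.53 kJ
U: 1232.53 × 0.13 = 160.2289 kJ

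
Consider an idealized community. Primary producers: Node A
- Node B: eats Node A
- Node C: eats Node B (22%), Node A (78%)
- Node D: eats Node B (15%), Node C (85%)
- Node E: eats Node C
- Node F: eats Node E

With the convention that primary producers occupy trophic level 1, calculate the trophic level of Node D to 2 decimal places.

Node B: 1 + 1 = 2
Node C: 1 + (0.22×2 + 0.78×1) = 2.22
Node D: 1 + (0.15×2 + 0.85×2.22) = 3.187
Node E: 1 + 2.22 = 3.22
Node F: 1 + 3.22 = 4.22

3.19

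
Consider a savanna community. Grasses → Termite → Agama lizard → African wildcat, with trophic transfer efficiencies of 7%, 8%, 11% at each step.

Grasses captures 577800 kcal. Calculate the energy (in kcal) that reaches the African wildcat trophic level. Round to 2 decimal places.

355.92 kcal

Termite: 577800 × 0.07 = 40446 kcal
Agama lizard: 40446 × 0.08 = 3235.68 kcal
African wildcat: 3235.68 × 0.11 = 355.9248 kcal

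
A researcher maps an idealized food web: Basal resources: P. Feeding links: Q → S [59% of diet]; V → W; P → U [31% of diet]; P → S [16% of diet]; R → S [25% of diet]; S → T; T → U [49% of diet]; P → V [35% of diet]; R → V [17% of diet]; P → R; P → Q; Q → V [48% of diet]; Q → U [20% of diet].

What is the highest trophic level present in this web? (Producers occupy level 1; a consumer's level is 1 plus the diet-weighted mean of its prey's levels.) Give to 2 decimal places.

Q: 1 + 1 = 2
R: 1 + 1 = 2
S: 1 + (0.59×2 + 0.25×2 + 0.16×1) = 2.84
T: 1 + 2.84 = 3.84
U: 1 + (0.31×1 + 0.49×3.84 + 0.2×2) = 3.5916
V: 1 + (0.35×1 + 0.48×2 + 0.17×2) = 2.65
W: 1 + 2.65 = 3.65

3.84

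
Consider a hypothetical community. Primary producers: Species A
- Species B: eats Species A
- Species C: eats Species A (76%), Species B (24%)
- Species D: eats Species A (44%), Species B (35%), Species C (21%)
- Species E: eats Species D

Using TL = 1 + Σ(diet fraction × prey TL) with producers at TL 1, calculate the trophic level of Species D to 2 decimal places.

Species B: 1 + 1 = 2
Species C: 1 + (0.76×1 + 0.24×2) = 2.24
Species D: 1 + (0.44×1 + 0.35×2 + 0.21×2.24) = 2.6104
Species E: 1 + 2.6104 = 3.6104

2.61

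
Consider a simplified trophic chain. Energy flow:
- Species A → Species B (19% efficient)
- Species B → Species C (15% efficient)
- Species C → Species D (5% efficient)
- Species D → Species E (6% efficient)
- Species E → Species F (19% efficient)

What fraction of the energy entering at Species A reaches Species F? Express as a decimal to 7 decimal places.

0.0000162

Product of link efficiencies: 0.19 × 0.15 × 0.05 × 0.06 × 0.19 = 0.000016245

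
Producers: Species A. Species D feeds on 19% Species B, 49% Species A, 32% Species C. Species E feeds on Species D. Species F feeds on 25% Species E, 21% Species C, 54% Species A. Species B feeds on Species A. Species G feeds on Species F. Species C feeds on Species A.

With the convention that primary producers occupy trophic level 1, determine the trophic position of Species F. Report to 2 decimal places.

Species B: 1 + 1 = 2
Species C: 1 + 1 = 2
Species D: 1 + (0.19×2 + 0.49×1 + 0.32×2) = 2.51
Species E: 1 + 2.51 = 3.51
Species F: 1 + (0.25×3.51 + 0.21×2 + 0.54×1) = 2.8375
Species G: 1 + 2.8375 = 3.8375

2.84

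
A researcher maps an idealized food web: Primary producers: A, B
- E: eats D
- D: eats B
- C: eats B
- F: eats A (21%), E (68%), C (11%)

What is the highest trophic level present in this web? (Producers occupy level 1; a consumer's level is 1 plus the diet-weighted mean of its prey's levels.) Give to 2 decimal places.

3.47

C: 1 + 1 = 2
D: 1 + 1 = 2
E: 1 + 2 = 3
F: 1 + (0.21×1 + 0.68×3 + 0.11×2) = 3.47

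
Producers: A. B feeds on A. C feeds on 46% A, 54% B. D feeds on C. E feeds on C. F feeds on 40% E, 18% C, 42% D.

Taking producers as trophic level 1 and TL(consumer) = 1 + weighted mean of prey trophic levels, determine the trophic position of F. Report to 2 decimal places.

B: 1 + 1 = 2
C: 1 + (0.46×1 + 0.54×2) = 2.54
D: 1 + 2.54 = 3.54
E: 1 + 2.54 = 3.54
F: 1 + (0.4×3.54 + 0.18×2.54 + 0.42×3.54) = 4.36

4.36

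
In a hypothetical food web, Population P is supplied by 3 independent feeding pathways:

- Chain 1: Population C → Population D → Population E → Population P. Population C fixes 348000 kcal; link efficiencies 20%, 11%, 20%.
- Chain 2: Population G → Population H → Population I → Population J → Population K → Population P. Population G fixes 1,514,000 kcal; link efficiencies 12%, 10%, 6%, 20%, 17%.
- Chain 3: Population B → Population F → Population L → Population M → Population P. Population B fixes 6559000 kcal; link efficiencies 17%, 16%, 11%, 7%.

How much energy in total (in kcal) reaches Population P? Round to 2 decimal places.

2941.98 kcal

Chain 1: 348000 × 0.2 × 0.11 × 0.2 = 1531.2 kcal
Chain 2: 1514000 × 0.12 × 0.1 × 0.06 × 0.2 × 0.17 = 37.06272 kcal
Chain 3: 6559000 × 0.17 × 0.16 × 0.11 × 0.07 = 1373.71696 kcal
Total at Population P: 1531.2 + 37.06272 + 1373.71696 = 2941.97968 kcal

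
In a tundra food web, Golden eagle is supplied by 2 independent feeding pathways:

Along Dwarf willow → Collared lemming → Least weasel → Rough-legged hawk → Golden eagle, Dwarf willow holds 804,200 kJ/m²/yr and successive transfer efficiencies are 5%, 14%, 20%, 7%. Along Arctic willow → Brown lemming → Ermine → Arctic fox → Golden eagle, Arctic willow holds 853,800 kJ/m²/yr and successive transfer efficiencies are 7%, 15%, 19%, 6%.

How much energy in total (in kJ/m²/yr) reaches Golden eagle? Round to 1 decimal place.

181.0 kJ/m²/yr

Via Dwarf willow: 804200 × 0.05 × 0.14 × 0.2 × 0.07 = 78.8116 kJ/m²/yr
Via Arctic willow: 853800 × 0.07 × 0.15 × 0.19 × 0.06 = 102.19986 kJ/m²/yr
Total at Golden eagle: 78.8116 + 102.19986 = 181.01146 kJ/m²/yr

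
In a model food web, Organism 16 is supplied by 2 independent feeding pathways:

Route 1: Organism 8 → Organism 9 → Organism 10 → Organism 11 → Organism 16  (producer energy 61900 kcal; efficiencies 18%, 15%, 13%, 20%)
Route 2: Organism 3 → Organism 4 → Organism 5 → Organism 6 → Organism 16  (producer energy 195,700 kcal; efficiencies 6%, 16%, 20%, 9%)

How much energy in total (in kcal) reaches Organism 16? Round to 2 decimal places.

Route 1: 61900 × 0.18 × 0.15 × 0.13 × 0.2 = 43.4538 kcal
Route 2: 195700 × 0.06 × 0.16 × 0.2 × 0.09 = 33.81696 kcal
Total at Organism 16: 43.4538 + 33.81696 = 77.27076 kcal

77.27 kcal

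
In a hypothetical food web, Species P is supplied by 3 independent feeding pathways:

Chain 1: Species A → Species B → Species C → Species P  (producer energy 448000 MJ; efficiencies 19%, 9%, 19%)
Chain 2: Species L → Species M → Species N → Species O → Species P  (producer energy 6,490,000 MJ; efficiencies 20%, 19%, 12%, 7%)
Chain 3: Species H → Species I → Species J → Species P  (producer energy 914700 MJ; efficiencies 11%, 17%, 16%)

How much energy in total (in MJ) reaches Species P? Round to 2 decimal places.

Chain 1: 448000 × 0.19 × 0.09 × 0.19 = 1455.552 MJ
Chain 2: 6490000 × 0.2 × 0.19 × 0.12 × 0.07 = 2071.608 MJ
Chain 3: 914700 × 0.11 × 0.17 × 0.16 = 2736.7824 MJ
Total at Species P: 1455.552 + 2071.608 + 2736.7824 = 6263.9424 MJ

6263.94 MJ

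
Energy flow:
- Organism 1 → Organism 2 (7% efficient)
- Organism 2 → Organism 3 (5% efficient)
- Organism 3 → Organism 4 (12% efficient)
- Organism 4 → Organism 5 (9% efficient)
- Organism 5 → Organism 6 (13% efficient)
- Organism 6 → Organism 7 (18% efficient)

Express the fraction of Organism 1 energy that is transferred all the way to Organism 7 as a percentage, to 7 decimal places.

0.0000885%

Product of link efficiencies: 0.07 × 0.05 × 0.12 × 0.09 × 0.13 × 0.18 = 0.00000088452
As a percentage: 0.00000088452 × 100 = 0.0000885%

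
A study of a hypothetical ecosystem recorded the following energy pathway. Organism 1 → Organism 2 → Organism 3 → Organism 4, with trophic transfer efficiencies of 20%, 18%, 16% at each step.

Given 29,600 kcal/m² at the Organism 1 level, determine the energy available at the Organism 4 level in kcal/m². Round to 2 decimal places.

Organism 2: 29600 × 0.2 = 5920 kcal/m²
Organism 3: 5920 × 0.18 = 1065.6 kcal/m²
Organism 4: 1065.6 × 0.16 = 170.496 kcal/m²

170.50 kcal/m²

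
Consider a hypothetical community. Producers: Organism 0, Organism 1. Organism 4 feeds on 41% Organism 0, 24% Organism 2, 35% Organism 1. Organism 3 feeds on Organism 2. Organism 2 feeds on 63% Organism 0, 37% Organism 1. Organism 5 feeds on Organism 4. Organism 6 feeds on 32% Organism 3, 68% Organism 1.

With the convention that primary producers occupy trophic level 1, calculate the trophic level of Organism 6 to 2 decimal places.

Organism 2: 1 + (0.63×1 + 0.37×1) = 2
Organism 3: 1 + 2 = 3
Organism 4: 1 + (0.41×1 + 0.24×2 + 0.35×1) = 2.24
Organism 5: 1 + 2.24 = 3.24
Organism 6: 1 + (0.32×3 + 0.68×1) = 2.64

2.64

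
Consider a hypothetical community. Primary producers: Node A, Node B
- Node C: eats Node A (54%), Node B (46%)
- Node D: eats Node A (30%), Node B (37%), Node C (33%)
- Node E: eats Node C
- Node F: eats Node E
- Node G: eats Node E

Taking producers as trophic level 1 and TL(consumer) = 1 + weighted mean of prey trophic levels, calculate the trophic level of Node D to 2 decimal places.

2.33

Node C: 1 + (0.54×1 + 0.46×1) = 2
Node D: 1 + (0.3×1 + 0.37×1 + 0.33×2) = 2.33
Node E: 1 + 2 = 3
Node F: 1 + 3 = 4
Node G: 1 + 3 = 4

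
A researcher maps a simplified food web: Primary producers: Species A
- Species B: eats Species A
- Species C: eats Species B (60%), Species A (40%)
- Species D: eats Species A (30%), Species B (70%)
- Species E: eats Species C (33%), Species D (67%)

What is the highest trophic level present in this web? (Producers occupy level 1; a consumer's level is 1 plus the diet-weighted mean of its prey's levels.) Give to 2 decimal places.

3.67

Species B: 1 + 1 = 2
Species C: 1 + (0.6×2 + 0.4×1) = 2.6
Species D: 1 + (0.3×1 + 0.7×2) = 2.7
Species E: 1 + (0.33×2.6 + 0.67×2.7) = 3.667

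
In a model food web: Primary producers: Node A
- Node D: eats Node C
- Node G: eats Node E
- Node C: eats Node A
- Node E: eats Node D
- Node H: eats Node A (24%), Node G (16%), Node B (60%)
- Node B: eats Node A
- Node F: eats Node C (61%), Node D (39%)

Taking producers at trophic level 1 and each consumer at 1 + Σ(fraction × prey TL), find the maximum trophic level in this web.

5

Node B: 1 + 1 = 2
Node C: 1 + 1 = 2
Node D: 1 + 2 = 3
Node E: 1 + 3 = 4
Node F: 1 + (0.61×2 + 0.39×3) = 3.39
Node G: 1 + 4 = 5
Node H: 1 + (0.24×1 + 0.16×5 + 0.6×2) = 3.24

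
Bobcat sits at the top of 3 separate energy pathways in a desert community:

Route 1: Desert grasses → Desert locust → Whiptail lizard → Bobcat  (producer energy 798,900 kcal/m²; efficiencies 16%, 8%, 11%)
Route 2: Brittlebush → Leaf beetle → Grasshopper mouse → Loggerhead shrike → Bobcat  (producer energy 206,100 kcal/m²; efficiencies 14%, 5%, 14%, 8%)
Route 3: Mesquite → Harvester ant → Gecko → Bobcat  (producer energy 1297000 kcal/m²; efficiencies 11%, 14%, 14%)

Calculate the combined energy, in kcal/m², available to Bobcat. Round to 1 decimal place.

Route 1: 798900 × 0.16 × 0.08 × 0.11 = 1124.8512 kcal/m²
Route 2: 206100 × 0.14 × 0.05 × 0.14 × 0.08 = 16.15824 kcal/m²
Route 3: 1297000 × 0.11 × 0.14 × 0.14 = 2796.332 kcal/m²
Total at Bobcat: 1124.8512 + 16.15824 + 2796.332 = 3937.34144 kcal/m²

3937.3 kcal/m²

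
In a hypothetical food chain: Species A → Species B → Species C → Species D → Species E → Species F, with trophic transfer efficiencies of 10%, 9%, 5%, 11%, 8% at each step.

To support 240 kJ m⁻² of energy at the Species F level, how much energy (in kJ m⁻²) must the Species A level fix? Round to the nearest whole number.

60606061 kJ m⁻²

Cumulative transfer efficiency: 0.1 × 0.09 × 0.05 × 0.11 × 0.08 = 0.00000396
Species A energy = 240 / 0.00000396 = 60606061 kJ m⁻²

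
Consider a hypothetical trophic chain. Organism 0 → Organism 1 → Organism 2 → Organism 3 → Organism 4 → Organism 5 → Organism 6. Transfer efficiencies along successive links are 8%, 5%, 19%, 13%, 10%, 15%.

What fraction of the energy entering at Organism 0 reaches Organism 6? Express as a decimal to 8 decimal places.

0.00000148

Product of link efficiencies: 0.08 × 0.05 × 0.19 × 0.13 × 0.1 × 0.15 = 0.000001482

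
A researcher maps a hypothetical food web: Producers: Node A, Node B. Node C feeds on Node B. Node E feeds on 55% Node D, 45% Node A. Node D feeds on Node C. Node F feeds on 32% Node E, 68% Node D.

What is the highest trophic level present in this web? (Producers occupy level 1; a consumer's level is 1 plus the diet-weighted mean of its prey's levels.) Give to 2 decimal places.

Node C: 1 + 1 = 2
Node D: 1 + 2 = 3
Node E: 1 + (0.55×3 + 0.45×1) = 3.1
Node F: 1 + (0.32×3.1 + 0.68×3) = 4.032

4.03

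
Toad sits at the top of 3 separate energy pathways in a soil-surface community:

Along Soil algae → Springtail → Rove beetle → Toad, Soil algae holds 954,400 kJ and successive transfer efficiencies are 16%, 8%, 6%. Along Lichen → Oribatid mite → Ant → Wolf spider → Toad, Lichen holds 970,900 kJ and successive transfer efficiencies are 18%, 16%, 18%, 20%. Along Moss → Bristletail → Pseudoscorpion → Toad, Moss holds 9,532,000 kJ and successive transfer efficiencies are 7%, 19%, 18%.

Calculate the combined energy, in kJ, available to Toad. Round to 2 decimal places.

Via Soil algae: 954400 × 0.16 × 0.08 × 0.06 = 732.9792 kJ
Via Lichen: 970900 × 0.18 × 0.16 × 0.18 × 0.2 = 1006.62912 kJ
Via Moss: 9532000 × 0.07 × 0.19 × 0.18 = 22819.608 kJ
Total at Toad: 732.9792 + 1006.62912 + 22819.608 = 24559.21632 kJ

24559.22 kJ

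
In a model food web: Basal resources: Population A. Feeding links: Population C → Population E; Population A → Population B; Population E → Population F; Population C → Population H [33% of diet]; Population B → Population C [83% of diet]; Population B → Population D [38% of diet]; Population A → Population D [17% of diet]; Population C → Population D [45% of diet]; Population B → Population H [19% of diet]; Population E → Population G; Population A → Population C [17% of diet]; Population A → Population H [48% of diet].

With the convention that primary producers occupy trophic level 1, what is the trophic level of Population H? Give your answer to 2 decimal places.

2.79

Population B: 1 + 1 = 2
Population C: 1 + (0.17×1 + 0.83×2) = 2.83
Population D: 1 + (0.45×2.83 + 0.17×1 + 0.38×2) = 3.2035
Population E: 1 + 2.83 = 3.83
Population F: 1 + 3.83 = 4.83
Population G: 1 + 3.83 = 4.83
Population H: 1 + (0.48×1 + 0.33×2.83 + 0.19×2) = 2.7939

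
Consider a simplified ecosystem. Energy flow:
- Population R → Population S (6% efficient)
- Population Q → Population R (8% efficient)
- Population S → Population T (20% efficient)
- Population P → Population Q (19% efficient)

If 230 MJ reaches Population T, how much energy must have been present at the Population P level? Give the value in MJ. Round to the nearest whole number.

1260965 MJ

Cumulative transfer efficiency: 0.19 × 0.08 × 0.06 × 0.2 = 0.0001824
Population P energy = 230 / 0.0001824 = 1260965 MJ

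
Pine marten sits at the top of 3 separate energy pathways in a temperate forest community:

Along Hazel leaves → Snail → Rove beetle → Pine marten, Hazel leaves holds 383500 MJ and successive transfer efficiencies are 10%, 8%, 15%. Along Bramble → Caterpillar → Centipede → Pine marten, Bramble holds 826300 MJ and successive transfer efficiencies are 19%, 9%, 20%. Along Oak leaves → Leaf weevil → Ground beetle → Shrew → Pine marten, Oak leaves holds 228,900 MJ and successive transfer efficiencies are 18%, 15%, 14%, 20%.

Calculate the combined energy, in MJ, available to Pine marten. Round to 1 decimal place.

Via Hazel leaves: 383500 × 0.1 × 0.08 × 0.15 = 460.2 MJ
Via Bramble: 826300 × 0.19 × 0.09 × 0.2 = 2825.946 MJ
Via Oak leaves: 228900 × 0.18 × 0.15 × 0.14 × 0.2 = 173.0484 MJ
Total at Pine marten: 460.2 + 2825.946 + 173.0484 = 3459.1944 MJ

3459.2 MJ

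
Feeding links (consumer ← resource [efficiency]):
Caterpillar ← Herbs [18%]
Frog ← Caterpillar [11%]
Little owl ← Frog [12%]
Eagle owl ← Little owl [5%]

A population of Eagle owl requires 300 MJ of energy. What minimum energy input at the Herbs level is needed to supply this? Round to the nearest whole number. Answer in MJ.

Cumulative transfer efficiency: 0.18 × 0.11 × 0.12 × 0.05 = 0.0001188
Herbs energy = 300 / 0.0001188 = 2525253 MJ

2525253 MJ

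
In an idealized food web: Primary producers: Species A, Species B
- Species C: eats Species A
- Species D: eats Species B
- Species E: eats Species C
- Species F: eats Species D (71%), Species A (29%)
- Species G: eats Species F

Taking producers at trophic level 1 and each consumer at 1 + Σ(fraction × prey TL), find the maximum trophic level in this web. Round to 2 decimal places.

3.71

Species C: 1 + 1 = 2
Species D: 1 + 1 = 2
Species E: 1 + 2 = 3
Species F: 1 + (0.71×2 + 0.29×1) = 2.71
Species G: 1 + 2.71 = 3.71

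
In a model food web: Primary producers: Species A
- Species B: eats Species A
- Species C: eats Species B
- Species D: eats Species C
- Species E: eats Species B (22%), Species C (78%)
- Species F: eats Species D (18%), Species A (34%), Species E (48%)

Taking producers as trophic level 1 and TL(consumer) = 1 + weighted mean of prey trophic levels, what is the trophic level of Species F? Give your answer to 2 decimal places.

Species B: 1 + 1 = 2
Species C: 1 + 2 = 3
Species D: 1 + 3 = 4
Species E: 1 + (0.22×2 + 0.78×3) = 3.78
Species F: 1 + (0.18×4 + 0.34×1 + 0.48×3.78) = 3.8744

3.87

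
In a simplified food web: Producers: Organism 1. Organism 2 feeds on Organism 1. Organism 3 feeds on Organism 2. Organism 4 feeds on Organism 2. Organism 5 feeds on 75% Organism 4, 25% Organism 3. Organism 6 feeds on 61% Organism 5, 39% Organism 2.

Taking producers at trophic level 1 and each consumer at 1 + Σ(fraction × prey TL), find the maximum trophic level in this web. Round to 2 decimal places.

Organism 2: 1 + 1 = 2
Organism 3: 1 + 2 = 3
Organism 4: 1 + 2 = 3
Organism 5: 1 + (0.75×3 + 0.25×3) = 4
Organism 6: 1 + (0.61×4 + 0.39×2) = 4.22

4.22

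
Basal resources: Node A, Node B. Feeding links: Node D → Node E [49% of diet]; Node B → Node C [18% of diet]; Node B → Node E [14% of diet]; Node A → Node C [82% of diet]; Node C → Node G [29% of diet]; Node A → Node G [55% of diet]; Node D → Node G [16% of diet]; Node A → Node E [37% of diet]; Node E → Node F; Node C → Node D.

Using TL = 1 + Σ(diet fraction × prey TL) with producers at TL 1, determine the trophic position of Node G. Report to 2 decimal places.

2.61

Node C: 1 + (0.82×1 + 0.18×1) = 2
Node D: 1 + 2 = 3
Node E: 1 + (0.37×1 + 0.14×1 + 0.49×3) = 2.98
Node F: 1 + 2.98 = 3.98
Node G: 1 + (0.29×2 + 0.55×1 + 0.16×3) = 2.61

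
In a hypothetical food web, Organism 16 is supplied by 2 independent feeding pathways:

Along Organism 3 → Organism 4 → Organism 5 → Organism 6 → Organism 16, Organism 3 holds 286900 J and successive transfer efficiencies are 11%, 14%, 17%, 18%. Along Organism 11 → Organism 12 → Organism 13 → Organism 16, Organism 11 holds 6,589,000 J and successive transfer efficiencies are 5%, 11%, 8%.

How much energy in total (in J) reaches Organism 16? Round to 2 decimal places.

3034.36 J

Via Organism 3: 286900 × 0.11 × 0.14 × 0.17 × 0.18 = 135.198756 J
Via Organism 11: 6589000 × 0.05 × 0.11 × 0.08 = 2899.16 J
Total at Organism 16: 135.198756 + 2899.16 = 3034.358756 J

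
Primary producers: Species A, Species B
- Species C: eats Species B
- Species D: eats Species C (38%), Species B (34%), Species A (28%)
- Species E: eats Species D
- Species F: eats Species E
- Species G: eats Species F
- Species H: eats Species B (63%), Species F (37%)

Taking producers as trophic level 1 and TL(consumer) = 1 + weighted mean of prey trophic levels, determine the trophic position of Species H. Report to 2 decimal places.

3.25

Species C: 1 + 1 = 2
Species D: 1 + (0.38×2 + 0.34×1 + 0.28×1) = 2.38
Species E: 1 + 2.38 = 3.38
Species F: 1 + 3.38 = 4.38
Species G: 1 + 4.38 = 5.38
Species H: 1 + (0.63×1 + 0.37×4.38) = 3.2506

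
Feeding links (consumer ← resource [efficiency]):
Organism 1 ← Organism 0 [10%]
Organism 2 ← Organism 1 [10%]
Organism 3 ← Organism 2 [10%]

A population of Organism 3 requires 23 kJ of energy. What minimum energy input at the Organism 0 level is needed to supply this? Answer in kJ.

23000 kJ

Cumulative transfer efficiency: 0.1 × 0.1 × 0.1 = 0.001
Organism 0 energy = 23 / 0.001 = 23000 kJ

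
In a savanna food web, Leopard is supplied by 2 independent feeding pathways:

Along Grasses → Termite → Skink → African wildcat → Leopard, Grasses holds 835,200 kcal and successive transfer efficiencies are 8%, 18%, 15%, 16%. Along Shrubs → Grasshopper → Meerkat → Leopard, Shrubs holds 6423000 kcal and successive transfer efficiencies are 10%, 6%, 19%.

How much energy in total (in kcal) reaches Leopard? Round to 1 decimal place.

Via Grasses: 835200 × 0.08 × 0.18 × 0.15 × 0.16 = 288.64512 kcal
Via Shrubs: 6423000 × 0.1 × 0.06 × 0.19 = 7322.22 kcal
Total at Leopard: 288.64512 + 7322.22 = 7610.86512 kcal

7610.9 kcal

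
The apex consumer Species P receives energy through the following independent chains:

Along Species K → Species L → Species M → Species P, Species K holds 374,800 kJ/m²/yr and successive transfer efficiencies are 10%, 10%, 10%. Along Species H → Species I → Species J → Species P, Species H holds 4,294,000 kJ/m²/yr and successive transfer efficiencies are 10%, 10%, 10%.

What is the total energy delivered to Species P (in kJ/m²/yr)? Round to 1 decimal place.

4668.8 kJ/m²/yr

Via Species K: 374800 × 0.1 × 0.1 × 0.1 = 374.8 kJ/m²/yr
Via Species H: 4294000 × 0.1 × 0.1 × 0.1 = 4294 kJ/m²/yr
Total at Species P: 374.8 + 4294 = 4668.8 kJ/m²/yr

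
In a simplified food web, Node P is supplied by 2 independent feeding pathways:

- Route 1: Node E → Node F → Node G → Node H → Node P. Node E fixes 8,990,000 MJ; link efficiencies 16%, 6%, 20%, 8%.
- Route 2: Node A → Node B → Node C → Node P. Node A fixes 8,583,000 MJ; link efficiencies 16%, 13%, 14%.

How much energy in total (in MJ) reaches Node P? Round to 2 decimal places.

Route 1: 8990000 × 0.16 × 0.06 × 0.2 × 0.08 = 1380.864 MJ
Route 2: 8583000 × 0.16 × 0.13 × 0.14 = 24993.696 MJ
Total at Node P: 1380.864 + 24993.696 = 26374.56 MJ

26374.56 MJ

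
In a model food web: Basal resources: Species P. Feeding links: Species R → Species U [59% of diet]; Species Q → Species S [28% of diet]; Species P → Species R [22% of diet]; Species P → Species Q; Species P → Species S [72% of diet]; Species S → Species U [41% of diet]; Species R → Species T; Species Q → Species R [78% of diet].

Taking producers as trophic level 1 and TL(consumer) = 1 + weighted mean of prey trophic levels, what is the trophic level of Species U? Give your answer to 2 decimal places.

Species Q: 1 + 1 = 2
Species R: 1 + (0.78×2 + 0.22×1) = 2.78
Species S: 1 + (0.72×1 + 0.28×2) = 2.28
Species T: 1 + 2.78 = 3.78
Species U: 1 + (0.59×2.78 + 0.41×2.28) = 3.575

3.58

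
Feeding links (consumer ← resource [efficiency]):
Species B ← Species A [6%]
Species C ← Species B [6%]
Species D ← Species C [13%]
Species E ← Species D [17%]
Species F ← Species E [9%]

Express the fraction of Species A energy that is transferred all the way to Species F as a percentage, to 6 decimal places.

Product of link efficiencies: 0.06 × 0.06 × 0.13 × 0.17 × 0.09 = 0.0000071604
As a percentage: 0.0000071604 × 100 = 0.000716%

0.000716%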